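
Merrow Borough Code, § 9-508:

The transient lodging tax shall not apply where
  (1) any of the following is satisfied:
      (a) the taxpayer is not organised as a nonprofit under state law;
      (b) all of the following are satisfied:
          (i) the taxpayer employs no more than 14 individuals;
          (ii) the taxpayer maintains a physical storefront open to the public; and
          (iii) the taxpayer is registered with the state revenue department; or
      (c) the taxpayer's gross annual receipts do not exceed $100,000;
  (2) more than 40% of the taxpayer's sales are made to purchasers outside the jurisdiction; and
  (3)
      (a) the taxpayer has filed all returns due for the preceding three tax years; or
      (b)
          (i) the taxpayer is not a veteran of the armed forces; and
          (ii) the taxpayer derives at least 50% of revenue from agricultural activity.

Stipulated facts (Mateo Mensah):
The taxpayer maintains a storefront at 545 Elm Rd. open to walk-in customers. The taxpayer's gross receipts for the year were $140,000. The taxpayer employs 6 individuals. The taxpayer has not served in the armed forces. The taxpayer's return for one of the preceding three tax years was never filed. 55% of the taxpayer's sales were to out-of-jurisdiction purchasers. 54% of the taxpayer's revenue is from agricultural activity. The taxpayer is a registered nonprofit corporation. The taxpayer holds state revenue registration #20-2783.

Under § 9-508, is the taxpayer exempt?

(a) not (nonprofit) — not met.
(i) ≤ 14 employees — holds.
(ii) has storefront — satisfied.
(iii) state-registered — holds.
So (b) is satisfied (T AND T AND T).
(c) receipts ≤ $100,000 — not satisfied.
(1): F OR T OR F → true.
(2) >40% out-of-jur. sales — holds.
(a) returns current — not met.
(i) not (veteran) — met.
(ii) ≥50% agricultural — satisfied.
(b) = T AND T = true.
So (3) is satisfied (F OR T).
Overall: T AND T AND T → true.

Yes — exempt.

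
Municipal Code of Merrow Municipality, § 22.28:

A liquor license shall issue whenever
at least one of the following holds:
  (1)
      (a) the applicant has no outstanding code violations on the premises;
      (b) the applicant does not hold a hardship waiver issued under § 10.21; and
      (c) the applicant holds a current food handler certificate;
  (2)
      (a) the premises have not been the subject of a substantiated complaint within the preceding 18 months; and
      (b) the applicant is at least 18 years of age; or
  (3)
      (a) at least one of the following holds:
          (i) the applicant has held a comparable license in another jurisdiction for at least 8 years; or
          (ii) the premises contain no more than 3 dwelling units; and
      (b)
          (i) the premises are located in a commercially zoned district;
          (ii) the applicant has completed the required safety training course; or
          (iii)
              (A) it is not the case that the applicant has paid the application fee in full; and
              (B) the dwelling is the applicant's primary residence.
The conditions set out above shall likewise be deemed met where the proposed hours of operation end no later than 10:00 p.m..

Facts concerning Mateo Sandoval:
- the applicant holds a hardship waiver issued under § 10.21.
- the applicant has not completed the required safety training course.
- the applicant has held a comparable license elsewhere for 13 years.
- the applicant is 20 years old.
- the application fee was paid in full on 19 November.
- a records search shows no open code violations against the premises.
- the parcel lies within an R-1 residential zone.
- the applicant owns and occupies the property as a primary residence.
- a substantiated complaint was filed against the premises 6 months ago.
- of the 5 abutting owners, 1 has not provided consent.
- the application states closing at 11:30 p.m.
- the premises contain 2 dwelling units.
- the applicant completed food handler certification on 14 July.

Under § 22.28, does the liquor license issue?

(a) no code violations — met.
(b) not (hardship waiver) — fails.
(c) food handler cert. — satisfied.
So (1) is not satisfied (T AND F AND T).
(a) no complaint in 18 mo. — not satisfied.
(b) age ≥ 18 — met.
(2): F AND T → false.
(i) prior license ≥ 8 yr — met.
(ii) ≤ 3 units — met.
So (a) is satisfied (T OR T).
(i) commercially zoned — not met.
(ii) safety training — not satisfied.
(A) not (fee paid) — not met.
(B) primary residence — met.
(iii) = F AND T = false.
(b) = F OR F OR F = false.
(3): T AND F → false.
Overall = F OR F OR F = false.
Exception (closes by 10 p.m.) — not satisfied.
Result: main false OR exception false → false.

No — denied.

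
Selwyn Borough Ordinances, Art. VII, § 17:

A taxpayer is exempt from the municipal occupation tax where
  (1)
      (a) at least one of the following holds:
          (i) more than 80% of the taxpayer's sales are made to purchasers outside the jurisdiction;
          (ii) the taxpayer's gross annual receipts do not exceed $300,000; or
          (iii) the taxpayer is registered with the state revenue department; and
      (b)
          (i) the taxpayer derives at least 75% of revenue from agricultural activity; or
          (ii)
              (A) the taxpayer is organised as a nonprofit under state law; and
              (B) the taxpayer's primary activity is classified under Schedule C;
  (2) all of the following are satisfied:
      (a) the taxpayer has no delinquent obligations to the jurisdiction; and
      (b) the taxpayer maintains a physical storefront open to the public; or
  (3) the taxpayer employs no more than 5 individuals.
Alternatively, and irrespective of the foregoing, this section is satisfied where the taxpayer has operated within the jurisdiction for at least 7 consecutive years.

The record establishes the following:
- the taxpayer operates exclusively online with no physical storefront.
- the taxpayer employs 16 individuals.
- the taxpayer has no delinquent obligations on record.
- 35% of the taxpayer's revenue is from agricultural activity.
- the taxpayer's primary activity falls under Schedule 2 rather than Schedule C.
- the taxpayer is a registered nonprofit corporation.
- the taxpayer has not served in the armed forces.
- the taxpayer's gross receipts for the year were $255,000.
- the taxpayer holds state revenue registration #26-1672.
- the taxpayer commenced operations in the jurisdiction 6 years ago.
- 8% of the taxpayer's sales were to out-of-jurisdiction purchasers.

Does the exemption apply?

(i) >80% out-of-jur. sales — not met.
(ii) receipts ≤ $300,000 — met.
(iii) state-registered — met.
So (a) is satisfied (F OR T OR T).
(i) ≥75% agricultural — fails.
(A) nonprofit — met.
(B) Schedule C activity — not met.
(ii): T AND F → false.
(b) = F OR F = false.
(1) = T AND F = false.
(a) no delinquency — satisfied.
(b) has storefront — not satisfied.
(2) = T AND F = false.
(3) ≤ 5 employees — not satisfied.
So Overall is not satisfied (F OR F OR F).
Exception (≥ 7 yrs in jurisdiction) — not satisfied.
Result: main false OR exception false → false.

No — not exempt.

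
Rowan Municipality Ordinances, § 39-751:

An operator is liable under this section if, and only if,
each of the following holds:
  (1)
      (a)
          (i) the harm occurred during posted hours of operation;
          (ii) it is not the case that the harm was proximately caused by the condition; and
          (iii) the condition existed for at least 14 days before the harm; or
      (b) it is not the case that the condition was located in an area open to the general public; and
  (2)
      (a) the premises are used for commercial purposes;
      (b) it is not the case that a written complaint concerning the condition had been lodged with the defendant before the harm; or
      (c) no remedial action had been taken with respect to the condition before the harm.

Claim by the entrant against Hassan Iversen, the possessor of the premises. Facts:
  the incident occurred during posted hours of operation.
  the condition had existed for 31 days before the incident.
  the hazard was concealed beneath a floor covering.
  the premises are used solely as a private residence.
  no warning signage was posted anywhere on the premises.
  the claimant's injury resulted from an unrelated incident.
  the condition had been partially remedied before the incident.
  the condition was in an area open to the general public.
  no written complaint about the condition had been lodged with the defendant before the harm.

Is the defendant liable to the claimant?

Yes — liable.

(i) during posted hours — met.
(ii) not (proximate cause) — holds.
(iii) condition ≥14 days old — satisfied.
(a) = T AND T AND T = true.
(b) not (public area) — fails.
So (1) is satisfied (T OR F).
(a) commercial use — not satisfied.
(b) not (complaint lodged) — satisfied.
(c) no remedial action — not satisfied.
So (2) is satisfied (F OR T OR F).
Overall: T AND T → true.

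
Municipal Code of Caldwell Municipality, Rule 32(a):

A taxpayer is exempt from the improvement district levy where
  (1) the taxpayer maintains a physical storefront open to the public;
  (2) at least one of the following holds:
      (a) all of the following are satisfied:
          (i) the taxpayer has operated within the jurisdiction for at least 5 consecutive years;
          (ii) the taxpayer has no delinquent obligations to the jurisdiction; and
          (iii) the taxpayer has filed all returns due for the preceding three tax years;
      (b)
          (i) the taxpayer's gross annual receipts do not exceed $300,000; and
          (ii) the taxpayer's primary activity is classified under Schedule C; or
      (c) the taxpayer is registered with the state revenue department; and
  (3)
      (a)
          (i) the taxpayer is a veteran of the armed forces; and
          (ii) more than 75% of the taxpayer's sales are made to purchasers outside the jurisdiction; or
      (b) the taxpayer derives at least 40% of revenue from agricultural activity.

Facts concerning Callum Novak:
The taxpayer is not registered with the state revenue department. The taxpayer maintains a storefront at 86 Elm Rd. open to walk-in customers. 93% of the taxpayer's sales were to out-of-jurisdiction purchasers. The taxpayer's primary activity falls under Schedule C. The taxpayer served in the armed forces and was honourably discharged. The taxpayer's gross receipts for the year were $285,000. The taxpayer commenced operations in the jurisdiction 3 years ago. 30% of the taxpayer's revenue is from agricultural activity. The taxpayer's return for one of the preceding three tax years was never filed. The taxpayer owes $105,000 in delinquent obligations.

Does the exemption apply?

Yes — exempt.

(1) has storefront — holds.
(i) ≥ 5 yrs in jurisdiction — fails.
(ii) no delinquency — not met.
(iii) returns current — not met.
(a) = F AND F AND F = false.
(i) receipts ≤ $300,000 — met.
(ii) Schedule C activity — holds.
(b): T AND T → true.
(c) state-registered — not satisfied.
(2) = F OR T OR F = true.
(i) veteran — met.
(ii) >75% out-of-jur. sales — satisfied.
(a): T AND T → true.
(b) ≥40% agricultural — not met.
So (3) is satisfied (T OR F).
So Overall is satisfied (T AND T AND T).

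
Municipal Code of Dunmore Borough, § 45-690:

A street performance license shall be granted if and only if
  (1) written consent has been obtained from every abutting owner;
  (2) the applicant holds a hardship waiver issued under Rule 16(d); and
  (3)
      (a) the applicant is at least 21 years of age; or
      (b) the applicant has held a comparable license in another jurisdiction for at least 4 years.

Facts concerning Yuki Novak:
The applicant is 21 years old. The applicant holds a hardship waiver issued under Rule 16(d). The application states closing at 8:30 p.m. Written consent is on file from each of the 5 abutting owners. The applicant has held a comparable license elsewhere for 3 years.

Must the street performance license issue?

(1) all abutters consent — satisfied.
(2) hardship waiver — holds.
(a) age ≥ 21 — met.
(b) prior license ≥ 4 yr — fails.
(3) = T OR F = true.
Overall: T AND T AND T → true.

Yes — granted.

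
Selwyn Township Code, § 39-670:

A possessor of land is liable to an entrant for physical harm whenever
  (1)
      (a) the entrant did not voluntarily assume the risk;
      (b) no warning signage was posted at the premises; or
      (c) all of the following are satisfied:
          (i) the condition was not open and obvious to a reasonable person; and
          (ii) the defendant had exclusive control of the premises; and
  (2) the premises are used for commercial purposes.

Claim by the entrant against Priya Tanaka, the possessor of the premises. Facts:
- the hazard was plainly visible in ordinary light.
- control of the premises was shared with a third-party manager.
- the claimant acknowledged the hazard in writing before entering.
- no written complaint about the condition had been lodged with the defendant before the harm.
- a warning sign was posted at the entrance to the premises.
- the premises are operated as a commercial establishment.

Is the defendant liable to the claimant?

(a) no assumed risk — not met.
(b) no signage posted — fails.
(i) not open/obvious — not satisfied.
(ii) exclusive control — fails.
(c): F AND F → false.
(1): F OR F OR F → false.
(2) commercial use — holds.
So Overall is not satisfied (F AND T).

No — not liable.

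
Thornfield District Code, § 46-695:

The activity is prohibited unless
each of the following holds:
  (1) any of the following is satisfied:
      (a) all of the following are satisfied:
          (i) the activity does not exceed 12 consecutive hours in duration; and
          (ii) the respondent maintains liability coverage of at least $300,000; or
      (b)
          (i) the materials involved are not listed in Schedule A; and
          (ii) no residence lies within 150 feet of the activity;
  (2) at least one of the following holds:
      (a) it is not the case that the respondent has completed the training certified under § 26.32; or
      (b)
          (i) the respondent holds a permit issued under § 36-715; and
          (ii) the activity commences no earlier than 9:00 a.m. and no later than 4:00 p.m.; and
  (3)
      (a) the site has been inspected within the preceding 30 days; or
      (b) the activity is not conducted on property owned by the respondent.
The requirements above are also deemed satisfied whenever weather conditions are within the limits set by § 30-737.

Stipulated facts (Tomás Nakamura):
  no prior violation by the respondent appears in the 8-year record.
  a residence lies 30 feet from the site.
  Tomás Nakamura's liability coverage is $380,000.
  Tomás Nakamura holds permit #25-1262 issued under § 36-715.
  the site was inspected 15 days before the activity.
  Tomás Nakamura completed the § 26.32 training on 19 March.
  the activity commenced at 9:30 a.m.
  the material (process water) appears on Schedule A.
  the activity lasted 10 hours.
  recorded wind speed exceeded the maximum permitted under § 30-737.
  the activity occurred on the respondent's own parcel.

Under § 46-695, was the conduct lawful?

Yes — lawful.

(i) ≤ 12 hrs duration — met.
(ii) coverage ≥ $300,000 — satisfied.
(a): T AND T → true.
(i) not (Schedule A material) — not satisfied.
(ii) no residence in 150 ft — fails.
(b): F AND F → false.
(1) = T OR F = true.
(a) not (training certified) — not met.
(i) holds permit — satisfied.
(ii) start within hours — holds.
So (b) is satisfied (T AND T).
So (2) is satisfied (F OR T).
(a) site inspected — satisfied.
(b) not (own property) — not satisfied.
So (3) is satisfied (T OR F).
Overall: T AND T AND T → true.
Exception (weather ok) — not satisfied.
Result: main true OR exception false → true.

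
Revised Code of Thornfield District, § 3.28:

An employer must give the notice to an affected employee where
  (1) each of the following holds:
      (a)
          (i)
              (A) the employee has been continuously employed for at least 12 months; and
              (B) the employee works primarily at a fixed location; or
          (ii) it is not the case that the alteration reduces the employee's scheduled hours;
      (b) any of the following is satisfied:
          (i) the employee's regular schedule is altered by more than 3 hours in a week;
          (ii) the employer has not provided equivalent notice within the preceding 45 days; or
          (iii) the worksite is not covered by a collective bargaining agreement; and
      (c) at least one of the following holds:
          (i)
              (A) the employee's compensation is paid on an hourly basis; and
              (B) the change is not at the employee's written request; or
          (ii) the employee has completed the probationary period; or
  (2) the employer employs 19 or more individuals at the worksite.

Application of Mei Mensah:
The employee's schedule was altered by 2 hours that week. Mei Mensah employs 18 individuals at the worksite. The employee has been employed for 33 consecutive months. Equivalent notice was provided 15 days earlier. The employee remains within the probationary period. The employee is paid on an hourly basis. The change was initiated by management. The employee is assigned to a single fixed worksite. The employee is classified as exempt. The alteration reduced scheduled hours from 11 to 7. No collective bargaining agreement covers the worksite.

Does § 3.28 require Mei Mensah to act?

(A) tenure ≥ 12 mo. — met.
(B) fixed location — satisfied.
(i): T AND T → true.
(ii) not (hours reduced) — not met.
So (a) is satisfied (T OR F).
(i) schedule shift > 3h — not satisfied.
(ii) no recent notice — not met.
(iii) no CBA — holds.
(b) = F OR F OR T = true.
(A) hourly-paid — met.
(B) not employee-requested — holds.
(i): T AND T → true.
(ii) past probation — not met.
So (c) is satisfied (T OR F).
So (1) is satisfied (T AND T AND T).
(2) ≥ 19 at site — not met.
So Overall is satisfied (T OR F).

Yes — required.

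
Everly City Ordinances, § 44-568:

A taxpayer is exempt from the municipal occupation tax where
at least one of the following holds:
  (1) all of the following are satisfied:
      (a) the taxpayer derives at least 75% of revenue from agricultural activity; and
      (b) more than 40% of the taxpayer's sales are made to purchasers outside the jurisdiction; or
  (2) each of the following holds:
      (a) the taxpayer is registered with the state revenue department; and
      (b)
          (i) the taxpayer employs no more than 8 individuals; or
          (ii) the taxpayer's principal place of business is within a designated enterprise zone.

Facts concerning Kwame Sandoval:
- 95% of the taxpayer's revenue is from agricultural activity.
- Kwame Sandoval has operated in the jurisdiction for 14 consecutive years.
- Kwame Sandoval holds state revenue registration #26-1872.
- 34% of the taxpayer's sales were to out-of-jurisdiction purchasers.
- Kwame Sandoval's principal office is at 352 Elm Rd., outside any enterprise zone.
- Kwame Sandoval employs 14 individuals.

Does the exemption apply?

(a) ≥75% agricultural — satisfied.
(b) >40% out-of-jur. sales — not satisfied.
(1) = T AND F = false.
(a) state-registered — satisfied.
(i) ≤ 8 employees — not met.
(ii) in enterprise zone — fails.
(b) = F OR F = false.
(2): T AND F → false.
Overall = F OR F = false.

No — not exempt.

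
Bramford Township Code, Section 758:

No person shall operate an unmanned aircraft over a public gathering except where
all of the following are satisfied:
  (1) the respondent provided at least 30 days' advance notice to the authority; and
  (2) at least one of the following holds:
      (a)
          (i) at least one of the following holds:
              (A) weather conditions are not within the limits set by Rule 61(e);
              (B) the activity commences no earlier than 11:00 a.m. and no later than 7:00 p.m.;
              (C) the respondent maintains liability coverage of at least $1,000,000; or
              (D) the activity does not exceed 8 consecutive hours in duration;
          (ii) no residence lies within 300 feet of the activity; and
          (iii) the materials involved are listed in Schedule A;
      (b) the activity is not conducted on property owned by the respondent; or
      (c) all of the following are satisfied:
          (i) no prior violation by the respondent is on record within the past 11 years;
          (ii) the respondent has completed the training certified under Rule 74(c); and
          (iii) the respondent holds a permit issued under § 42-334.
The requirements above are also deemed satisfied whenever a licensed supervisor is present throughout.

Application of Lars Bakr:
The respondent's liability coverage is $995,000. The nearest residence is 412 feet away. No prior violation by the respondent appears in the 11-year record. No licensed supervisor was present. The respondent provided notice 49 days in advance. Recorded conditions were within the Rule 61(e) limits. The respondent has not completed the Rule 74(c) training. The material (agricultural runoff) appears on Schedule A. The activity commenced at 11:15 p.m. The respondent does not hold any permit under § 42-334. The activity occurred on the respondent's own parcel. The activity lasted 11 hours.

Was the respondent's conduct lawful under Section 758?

(1) ≥30 days' notice — met.
(A) not (weather ok) — not met.
(B) start within hours — not satisfied.
(C) coverage ≥ $1,000,000 — not satisfied.
(D) ≤ 8 hrs duration — not met.
So (i) is not satisfied (F OR F OR F OR F).
(ii) no residence in 300 ft — holds.
(iii) Schedule A material — met.
So (a) is not satisfied (F AND T AND T).
(b) not (own property) — not satisfied.
(i) no prior violation — holds.
(ii) training certified — not met.
(iii) holds permit — not met.
(c) = T AND F AND F = false.
So (2) is not satisfied (F OR F OR F).
So Overall is not satisfied (T AND F).
Exception (supervisor present) — not satisfied.
Result: main false OR exception false → false.

No — unlawful.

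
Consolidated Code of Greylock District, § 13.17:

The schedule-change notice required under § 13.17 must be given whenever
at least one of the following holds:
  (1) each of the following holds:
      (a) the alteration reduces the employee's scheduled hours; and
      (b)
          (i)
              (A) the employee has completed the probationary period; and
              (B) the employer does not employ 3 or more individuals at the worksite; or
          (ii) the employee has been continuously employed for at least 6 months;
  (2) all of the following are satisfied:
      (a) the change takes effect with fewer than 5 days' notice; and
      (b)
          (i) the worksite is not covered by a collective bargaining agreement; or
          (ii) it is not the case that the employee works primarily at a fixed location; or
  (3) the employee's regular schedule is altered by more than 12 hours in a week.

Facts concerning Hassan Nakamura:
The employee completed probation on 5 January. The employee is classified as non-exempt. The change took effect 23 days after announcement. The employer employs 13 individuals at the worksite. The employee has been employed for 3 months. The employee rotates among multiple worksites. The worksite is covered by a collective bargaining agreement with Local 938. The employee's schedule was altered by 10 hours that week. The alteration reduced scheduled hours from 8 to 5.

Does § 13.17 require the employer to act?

No — not required.

(a) hours reduced — met.
(A) past probation — satisfied.
(B) not (≥ 3 at site) — not met.
So (i) is not satisfied (T AND F).
(ii) tenure ≥ 6 mo. — not satisfied.
(b): F OR F → false.
So (1) is not satisfied (T AND F).
(a) < 5 days' notice — fails.
(i) no CBA — not satisfied.
(ii) not (fixed location) — satisfied.
So (b) is satisfied (F OR T).
(2) = F AND T = false.
(3) schedule shift > 12h — not satisfied.
Overall: F OR F OR F → false.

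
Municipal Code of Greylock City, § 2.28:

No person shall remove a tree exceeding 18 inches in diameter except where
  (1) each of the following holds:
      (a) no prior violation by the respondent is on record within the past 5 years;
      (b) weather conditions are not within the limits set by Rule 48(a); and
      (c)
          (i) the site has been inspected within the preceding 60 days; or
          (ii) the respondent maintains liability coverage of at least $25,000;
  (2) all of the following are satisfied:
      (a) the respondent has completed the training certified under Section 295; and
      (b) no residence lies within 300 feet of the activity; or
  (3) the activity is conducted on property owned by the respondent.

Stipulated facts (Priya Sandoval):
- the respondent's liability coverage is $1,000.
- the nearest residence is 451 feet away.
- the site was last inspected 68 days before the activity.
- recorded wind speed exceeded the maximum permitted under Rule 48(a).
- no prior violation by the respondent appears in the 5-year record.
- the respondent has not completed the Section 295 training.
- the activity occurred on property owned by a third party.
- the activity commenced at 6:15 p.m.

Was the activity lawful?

(a) no prior violation — holds.
(b) not (weather ok) — holds.
(i) site inspected — not satisfied.
(ii) coverage ≥ $25,000 — not met.
(c) = F OR F = false.
(1) = T AND T AND F = false.
(a) training certified — not satisfied.
(b) no residence in 300 ft — holds.
(2): F AND T → false.
(3) own property — not satisfied.
Overall = F OR F OR F = false.

No — unlawful.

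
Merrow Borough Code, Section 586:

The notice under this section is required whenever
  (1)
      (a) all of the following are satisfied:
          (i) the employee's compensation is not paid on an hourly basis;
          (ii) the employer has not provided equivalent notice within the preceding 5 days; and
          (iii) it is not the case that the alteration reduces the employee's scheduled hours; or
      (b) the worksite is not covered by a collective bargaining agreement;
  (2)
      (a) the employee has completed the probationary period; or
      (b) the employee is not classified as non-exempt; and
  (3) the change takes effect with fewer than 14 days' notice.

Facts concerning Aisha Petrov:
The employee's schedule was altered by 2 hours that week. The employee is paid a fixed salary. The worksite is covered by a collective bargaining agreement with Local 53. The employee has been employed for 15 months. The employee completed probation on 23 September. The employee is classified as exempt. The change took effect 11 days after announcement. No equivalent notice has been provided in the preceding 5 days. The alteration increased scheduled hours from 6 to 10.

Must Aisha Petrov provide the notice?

Yes — required.

(i) not (hourly-paid) — met.
(ii) no recent notice — met.
(iii) not (hours reduced) — satisfied.
So (a) is satisfied (T AND T AND T).
(b) no CBA — not satisfied.
(1) = T OR F = true.
(a) past probation — satisfied.
(b) not (non-exempt) — holds.
(2): T OR T → true.
(3) < 14 days' notice — holds.
Overall = T AND T AND T = true.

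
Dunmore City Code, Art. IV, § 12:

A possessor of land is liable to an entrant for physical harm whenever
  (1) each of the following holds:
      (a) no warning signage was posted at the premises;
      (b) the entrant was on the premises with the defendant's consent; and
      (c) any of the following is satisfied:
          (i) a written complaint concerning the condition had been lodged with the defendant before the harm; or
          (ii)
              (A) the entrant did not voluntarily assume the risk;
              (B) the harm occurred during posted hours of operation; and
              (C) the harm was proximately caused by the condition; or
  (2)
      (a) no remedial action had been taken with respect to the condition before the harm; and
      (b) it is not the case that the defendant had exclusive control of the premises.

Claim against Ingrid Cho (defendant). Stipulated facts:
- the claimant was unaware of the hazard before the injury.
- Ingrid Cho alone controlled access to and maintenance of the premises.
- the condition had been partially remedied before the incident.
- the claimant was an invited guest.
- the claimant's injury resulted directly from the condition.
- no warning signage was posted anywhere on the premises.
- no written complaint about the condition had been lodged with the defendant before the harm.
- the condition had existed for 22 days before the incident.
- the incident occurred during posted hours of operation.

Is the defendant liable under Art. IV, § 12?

Yes — liable.

(a) no signage posted — holds.
(b) consent to enter — satisfied.
(i) complaint lodged — not satisfied.
(A) no assumed risk — holds.
(B) during posted hours — met.
(C) proximate cause — satisfied.
So (ii) is satisfied (T AND T AND T).
(c): F OR T → true.
(1): T AND T AND T → true.
(a) no remedial action — not met.
(b) not (exclusive control) — not satisfied.
(2): F AND F → false.
So Overall is satisfied (T OR F).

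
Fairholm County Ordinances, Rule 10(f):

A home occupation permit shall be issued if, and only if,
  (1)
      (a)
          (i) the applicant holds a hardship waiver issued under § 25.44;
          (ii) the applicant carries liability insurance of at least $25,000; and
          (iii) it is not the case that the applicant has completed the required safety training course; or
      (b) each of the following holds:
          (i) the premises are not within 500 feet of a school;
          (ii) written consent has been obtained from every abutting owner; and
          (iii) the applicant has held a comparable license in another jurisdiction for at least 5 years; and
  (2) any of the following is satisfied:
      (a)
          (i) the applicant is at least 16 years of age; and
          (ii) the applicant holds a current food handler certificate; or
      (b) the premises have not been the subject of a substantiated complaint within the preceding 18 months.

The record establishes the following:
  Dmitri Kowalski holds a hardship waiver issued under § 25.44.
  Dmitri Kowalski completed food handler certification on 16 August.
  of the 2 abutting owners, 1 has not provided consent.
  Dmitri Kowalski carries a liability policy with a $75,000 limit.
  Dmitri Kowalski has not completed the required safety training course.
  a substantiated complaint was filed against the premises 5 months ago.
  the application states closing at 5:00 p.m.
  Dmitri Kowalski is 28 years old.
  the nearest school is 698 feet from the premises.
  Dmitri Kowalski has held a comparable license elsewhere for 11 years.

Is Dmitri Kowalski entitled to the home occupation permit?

Yes — granted.

(i) hardship waiver — met.
(ii) insurance ≥ $25,000 — satisfied.
(iii) not (safety training) — holds.
(a) = T AND T AND T = true.
(i) ≥500 ft from school — holds.
(ii) all abutters consent — fails.
(iii) prior license ≥ 5 yr — met.
(b): T AND F AND T → false.
So (1) is satisfied (T OR F).
(i) age ≥ 16 — met.
(ii) food handler cert. — satisfied.
(a): T AND T → true.
(b) no complaint in 18 mo. — not satisfied.
(2) = T OR F = true.
Overall = T AND T = true.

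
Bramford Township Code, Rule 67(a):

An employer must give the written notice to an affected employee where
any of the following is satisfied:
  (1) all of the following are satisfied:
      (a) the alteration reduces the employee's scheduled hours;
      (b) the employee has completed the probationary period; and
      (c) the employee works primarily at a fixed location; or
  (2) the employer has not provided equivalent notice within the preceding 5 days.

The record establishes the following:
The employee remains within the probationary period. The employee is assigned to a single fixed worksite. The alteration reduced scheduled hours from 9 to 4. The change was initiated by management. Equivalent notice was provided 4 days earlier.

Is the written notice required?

No — not required.

(a) hours reduced — met.
(b) past probation — not met.
(c) fixed location — met.
(1): T AND F AND T → false.
(2) no recent notice — fails.
So Overall is not satisfied (F OR F).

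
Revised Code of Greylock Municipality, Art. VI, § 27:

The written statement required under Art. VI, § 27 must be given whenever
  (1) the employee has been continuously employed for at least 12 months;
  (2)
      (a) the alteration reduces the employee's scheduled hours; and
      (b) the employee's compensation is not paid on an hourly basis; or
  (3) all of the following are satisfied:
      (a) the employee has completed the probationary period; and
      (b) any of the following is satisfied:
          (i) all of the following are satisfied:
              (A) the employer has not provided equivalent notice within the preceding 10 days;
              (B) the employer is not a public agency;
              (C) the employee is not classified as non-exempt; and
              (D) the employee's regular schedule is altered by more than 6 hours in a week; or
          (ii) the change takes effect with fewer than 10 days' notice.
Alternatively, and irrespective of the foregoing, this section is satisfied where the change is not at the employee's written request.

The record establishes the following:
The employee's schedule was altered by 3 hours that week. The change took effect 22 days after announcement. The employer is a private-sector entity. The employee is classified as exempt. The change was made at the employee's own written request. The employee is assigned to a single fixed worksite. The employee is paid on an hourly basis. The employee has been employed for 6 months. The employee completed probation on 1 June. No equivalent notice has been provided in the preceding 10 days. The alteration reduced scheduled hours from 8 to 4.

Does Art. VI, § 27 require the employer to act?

No — not required.

(1) tenure ≥ 12 mo. — not met.
(a) hours reduced — holds.
(b) not (hourly-paid) — fails.
(2) = T AND F = false.
(a) past probation — met.
(A) no recent notice — met.
(B) not (public agency) — holds.
(C) not (non-exempt) — satisfied.
(D) schedule shift > 6h — fails.
(i) = T AND T AND T AND F = false.
(ii) < 10 days' notice — fails.
(b): F OR F → false.
(3): T AND F → false.
Overall: F OR F OR F → false.
Exception (not employee-requested) — not satisfied.
Result: main false OR exception false → false.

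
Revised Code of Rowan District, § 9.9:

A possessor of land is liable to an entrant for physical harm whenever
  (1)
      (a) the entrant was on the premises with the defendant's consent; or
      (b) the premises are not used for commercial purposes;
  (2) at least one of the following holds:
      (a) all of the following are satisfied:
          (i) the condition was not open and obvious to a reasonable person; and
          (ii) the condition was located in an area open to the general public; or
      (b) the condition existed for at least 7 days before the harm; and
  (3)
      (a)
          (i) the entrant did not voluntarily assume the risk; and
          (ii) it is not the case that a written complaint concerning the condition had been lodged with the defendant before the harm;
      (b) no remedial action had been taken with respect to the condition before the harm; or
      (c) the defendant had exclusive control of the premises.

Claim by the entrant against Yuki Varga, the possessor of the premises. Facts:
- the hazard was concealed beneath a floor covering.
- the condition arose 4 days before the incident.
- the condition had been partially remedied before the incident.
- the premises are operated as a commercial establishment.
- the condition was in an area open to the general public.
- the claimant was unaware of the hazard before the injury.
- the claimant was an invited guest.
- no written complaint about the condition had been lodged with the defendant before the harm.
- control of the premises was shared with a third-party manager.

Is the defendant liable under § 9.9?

Yes — liable.

(a) consent to enter — satisfied.
(b) not (commercial use) — not met.
(1) = T OR F = true.
(i) not open/obvious — satisfied.
(ii) public area — met.
(a) = T AND T = true.
(b) condition ≥7 days old — fails.
(2) = T OR F = true.
(i) no assumed risk — holds.
(ii) not (complaint lodged) — satisfied.
(a): T AND T → true.
(b) no remedial action — fails.
(c) exclusive control — not met.
(3) = T OR F OR F = true.
Overall: T AND T AND T → true.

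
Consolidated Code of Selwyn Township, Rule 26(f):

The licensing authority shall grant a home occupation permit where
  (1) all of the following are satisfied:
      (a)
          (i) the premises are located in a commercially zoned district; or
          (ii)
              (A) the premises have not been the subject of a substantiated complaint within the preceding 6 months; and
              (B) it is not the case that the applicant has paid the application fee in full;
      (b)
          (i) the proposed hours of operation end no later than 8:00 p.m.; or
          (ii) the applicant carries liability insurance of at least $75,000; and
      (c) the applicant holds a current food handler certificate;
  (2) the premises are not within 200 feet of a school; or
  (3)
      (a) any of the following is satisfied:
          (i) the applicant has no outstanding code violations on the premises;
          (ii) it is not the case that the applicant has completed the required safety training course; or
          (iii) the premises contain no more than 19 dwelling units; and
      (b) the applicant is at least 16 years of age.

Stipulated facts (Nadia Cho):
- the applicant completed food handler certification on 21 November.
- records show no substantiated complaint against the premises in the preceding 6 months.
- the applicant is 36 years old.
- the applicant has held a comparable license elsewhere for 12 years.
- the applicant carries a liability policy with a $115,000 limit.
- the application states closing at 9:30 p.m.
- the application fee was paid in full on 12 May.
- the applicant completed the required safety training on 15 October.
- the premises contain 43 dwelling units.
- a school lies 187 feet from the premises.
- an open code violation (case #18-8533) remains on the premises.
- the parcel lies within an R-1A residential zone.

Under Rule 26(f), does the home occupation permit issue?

(i) commercially zoned — not met.
(A) no complaint in 6 mo. — met.
(B) not (fee paid) — fails.
(ii) = T AND F = false.
So (a) is not satisfied (F OR F).
(i) closes by 8 p.m. — not met.
(ii) insurance ≥ $75,000 — met.
So (b) is satisfied (F OR T).
(c) food handler cert. — holds.
So (1) is not satisfied (F AND T AND T).
(2) ≥200 ft from school — fails.
(i) no code violations — not met.
(ii) not (safety training) — fails.
(iii) ≤ 19 units — not met.
(a): F OR F OR F → false.
(b) age ≥ 16 — met.
(3): F AND T → false.
So Overall is not satisfied (F OR F OR F).

No — denied.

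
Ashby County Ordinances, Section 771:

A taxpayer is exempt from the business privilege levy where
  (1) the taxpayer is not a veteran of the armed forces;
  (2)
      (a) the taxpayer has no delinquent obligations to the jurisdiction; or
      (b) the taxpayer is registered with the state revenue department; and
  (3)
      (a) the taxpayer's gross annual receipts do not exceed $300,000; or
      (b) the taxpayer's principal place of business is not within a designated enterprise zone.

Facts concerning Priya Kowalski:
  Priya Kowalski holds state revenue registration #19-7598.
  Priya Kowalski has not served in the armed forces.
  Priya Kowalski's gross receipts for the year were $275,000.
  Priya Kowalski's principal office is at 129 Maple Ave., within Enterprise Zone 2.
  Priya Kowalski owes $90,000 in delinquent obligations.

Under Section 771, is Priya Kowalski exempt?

Yes — exempt.

(1) not (veteran) — met.
(a) no delinquency — not met.
(b) state-registered — met.
So (2) is satisfied (F OR T).
(a) receipts ≤ $300,000 — met.
(b) not (in enterprise zone) — not met.
So (3) is satisfied (T OR F).
Overall: T AND T AND T → true.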